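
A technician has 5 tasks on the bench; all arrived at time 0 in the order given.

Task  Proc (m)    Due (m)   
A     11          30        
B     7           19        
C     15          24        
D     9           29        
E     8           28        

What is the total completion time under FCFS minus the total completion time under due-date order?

6

FIFO (arrival order): A B C D E.
A: 0→11
B: 11→18
C: 18→33
D: 33→42
E: 42→50
Sum = 11+18+33+42+50 = 154.
EDD (increasing due date): B C E D A.
B: 0→7
C: 7→22
E: 22→30
D: 30→39
A: 39→50
Sum = 7+22+30+39+50 = 148.
Difference = 154 − 148 = 6.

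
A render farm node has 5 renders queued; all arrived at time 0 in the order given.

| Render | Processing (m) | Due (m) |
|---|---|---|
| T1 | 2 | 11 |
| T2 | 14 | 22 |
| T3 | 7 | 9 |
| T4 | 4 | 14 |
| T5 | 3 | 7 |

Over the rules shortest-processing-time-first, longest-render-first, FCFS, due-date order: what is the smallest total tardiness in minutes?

SPT (increasing processing time): T1 T5 T4 T3 T2.
T1: 0→2, due 11, tardiness 0
T5: 2→5, due 7, tardiness 0
T4: 5→9, due 14, tardiness 0
T3: 9→16, due 9, tardiness 7
T2: 16→30, due 22, tardiness 8
Sum = 0+0+0+7+8 = 15.
LPT (decreasing processing time): T2 T3 T4 T5 T1.
T2: 0→14, due 22, tardiness 0
T3: 14→21, due 9, tardiness 12
T4: 21→25, due 14, tardiness 11
T5: 25→28, due 7, tardiness 21
T1: 28→30, due 11, tardiness 19
Sum = 0+12+11+21+19 = 63.
FIFO (arrival order): T1 T2 T3 T4 T5.
T1: 0→2, due 11, tardiness 0
T2: 2→16, due 22, tardiness 0
T3: 16→23, due 9, tardiness 14
T4: 23→27, due 14, tardiness 13
T5: 27→30, due 7, tardiness 23
Sum = 0+0+14+13+23 = 50.
EDD (increasing due date): T5 T3 T1 T4 T2.
T5: 0→3, due 7, tardiness 0
T3: 3→10, due 9, tardiness 1
T1: 10→12, due 11, tardiness 1
T4: 12→16, due 14, tardiness 2
T2: 16→30, due 22, tardiness 8
Sum = 0+1+1+2+8 = 12.
SPT 15, LPT 63, FIFO 50, EDD 12 → minimum 12.

12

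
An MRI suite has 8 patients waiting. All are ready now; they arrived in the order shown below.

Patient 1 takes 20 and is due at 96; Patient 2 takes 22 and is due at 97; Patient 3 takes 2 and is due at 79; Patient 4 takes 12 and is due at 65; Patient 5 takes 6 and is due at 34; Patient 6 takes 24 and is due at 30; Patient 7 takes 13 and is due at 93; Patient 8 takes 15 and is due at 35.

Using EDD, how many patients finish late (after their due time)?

2

EDD (increasing due date): Patient 6 Patient 5 Patient 8 Patient 4 Patient 3 Patient 7 Patient 1 Patient 2.
Patient 6: 0→24, due 30, tardiness 0
Patient 5: 24→30, due 34, tardiness 0
Patient 8: 30→45, due 35, tardiness 10
Patient 4: 45→57, due 65, tardiness 0
Patient 3: 57→59, due 79, tardiness 0
Patient 7: 59→72, due 93, tardiness 0
Patient 1: 72→92, due 96, tardiness 0
Patient 2: 92→114, due 97, tardiness 17
Late patients: 2.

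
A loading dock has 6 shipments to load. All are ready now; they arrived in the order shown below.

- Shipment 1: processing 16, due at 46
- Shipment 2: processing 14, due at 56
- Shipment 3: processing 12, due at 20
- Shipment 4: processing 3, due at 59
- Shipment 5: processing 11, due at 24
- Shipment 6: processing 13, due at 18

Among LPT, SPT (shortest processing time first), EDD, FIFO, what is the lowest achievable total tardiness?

LPT (decreasing processing time): Shipment 1 Shipment 2 Shipment 6 Shipment 3 Shipment 5 Shipment 4.
Shipment 1: 0→16, due 46, tardiness 0
Shipment 2: 16→30, due 56, tardiness 0
Shipment 6: 30→43, due 18, tardiness 25
Shipment 3: 43→55, due 20, tardiness 35
Shipment 5: 55→66, due 24, tardiness 42
Shipment 4: 66→69, due 59, tardiness 10
Sum = 0+0+25+35+42+10 = 112.
SPT (increasing processing time): Shipment 4 Shipment 5 Shipment 3 Shipment 6 Shipment 2 Shipment 1.
Shipment 4: 0→3, due 59, tardiness 0
Shipment 5: 3→14, due 24, tardiness 0
Shipment 3: 14→26, due 20, tardiness 6
Shipment 6: 26→39, due 18, tardiness 21
Shipment 2: 39→53, due 56, tardiness 0
Shipment 1: 53→69, due 46, tardiness 23
Sum = 0+0+6+21+0+23 = 50.
EDD (increasing due date): Shipment 6 Shipment 3 Shipment 5 Shipment 1 Shipment 2 Shipment 4.
Shipment 6: 0→13, due 18, tardiness 0
Shipment 3: 13→25, due 20, tardiness 5
Shipment 5: 25→36, due 24, tardiness 12
Shipment 1: 36→52, due 46, tardiness 6
Shipment 2: 52→66, due 56, tardiness 10
Shipment 4: 66→69, due 59, tardiness 10
Sum = 0+5+12+6+10+10 = 43.
FIFO (arrival order): Shipment 1 Shipment 2 Shipment 3 Shipment 4 Shipment 5 Shipment 6.
Shipment 1: 0→16, due 46, tardiness 0
Shipment 2: 16→30, due 56, tardiness 0
Shipment 3: 30→42, due 20, tardiness 22
Shipment 4: 42→45, due 59, tardiness 0
Shipment 5: 45→56, due 24, tardiness 32
Shipment 6: 56→69, due 18, tardiness 51
Sum = 0+0+22+0+32+51 = 105.
LPT 112, SPT 50, EDD 43, FIFO 105 → minimum 43.

43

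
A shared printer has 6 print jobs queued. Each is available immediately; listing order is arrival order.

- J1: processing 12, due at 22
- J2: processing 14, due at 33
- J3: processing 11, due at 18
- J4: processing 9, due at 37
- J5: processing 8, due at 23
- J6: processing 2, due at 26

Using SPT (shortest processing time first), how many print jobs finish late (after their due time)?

SPT (increasing processing time): J6 J5 J4 J3 J1 J2.
J6: 0→2, due 26, tardiness 0
J5: 2→10, due 23, tardiness 0
J4: 10→19, due 37, tardiness 0
J3: 19→30, due 18, tardiness 12
J1: 30→42, due 22, tardiness 20
J2: 42→56, due 33, tardiness 23
Late print jobs: 3.

3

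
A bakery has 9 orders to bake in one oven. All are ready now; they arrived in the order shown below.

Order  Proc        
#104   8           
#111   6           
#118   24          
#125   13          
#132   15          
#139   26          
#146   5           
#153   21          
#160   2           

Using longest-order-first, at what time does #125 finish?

99

LPT (decreasing processing time): #139 #118 #153 #132 #125 #104 #111 #146 #160.
#139: 0→26
#118: 26→50
#153: 50→71
#132: 71→86
#125: 86→99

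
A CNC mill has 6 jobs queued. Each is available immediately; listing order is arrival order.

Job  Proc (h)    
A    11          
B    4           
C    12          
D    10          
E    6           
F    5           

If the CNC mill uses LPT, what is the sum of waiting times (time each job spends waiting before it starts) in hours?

LPT (decreasing processing time): C A D E F B.
C: waits 0, runs 0→12
A: waits 12, runs 12→23
D: waits 23, runs 23→33
E: waits 33, runs 33→39
F: waits 39, runs 39→44
B: waits 44, runs 44→48
Sum = 0+12+23+33+39+44 = 151.

151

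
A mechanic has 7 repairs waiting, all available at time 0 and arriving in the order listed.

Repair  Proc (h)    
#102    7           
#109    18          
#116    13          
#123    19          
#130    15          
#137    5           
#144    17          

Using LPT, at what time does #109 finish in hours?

37

LPT (decreasing processing time): #123 #109 #144 #130 #116 #102 #137.
#123: 0→19
#109: 19→37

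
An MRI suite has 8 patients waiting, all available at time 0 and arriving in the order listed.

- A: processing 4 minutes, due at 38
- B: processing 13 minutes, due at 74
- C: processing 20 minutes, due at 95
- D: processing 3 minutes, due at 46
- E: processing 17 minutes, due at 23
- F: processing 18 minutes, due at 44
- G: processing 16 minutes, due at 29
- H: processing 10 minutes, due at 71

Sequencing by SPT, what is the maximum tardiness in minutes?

40

SPT (increasing processing time): D A H B G E F C.
D: 0→3, due 46, tardiness 0
A: 3→7, due 38, tardiness 0
H: 7→17, due 71, tardiness 0
B: 17→30, due 74, tardiness 0
G: 30→46, due 29, tardiness 17
E: 46→63, due 23, tardiness 40
F: 63→81, due 44, tardiness 37
C: 81→101, due 95, tardiness 6
Maximum = 40.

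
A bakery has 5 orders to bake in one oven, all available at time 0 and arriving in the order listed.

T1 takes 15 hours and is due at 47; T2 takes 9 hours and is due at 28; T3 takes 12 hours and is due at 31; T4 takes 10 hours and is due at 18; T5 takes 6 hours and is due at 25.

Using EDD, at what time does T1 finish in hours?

52

EDD (increasing due date): T4 T5 T2 T3 T1.
T4: 0→10
T5: 10→16
T2: 16→25
T3: 25→37
T1: 37→52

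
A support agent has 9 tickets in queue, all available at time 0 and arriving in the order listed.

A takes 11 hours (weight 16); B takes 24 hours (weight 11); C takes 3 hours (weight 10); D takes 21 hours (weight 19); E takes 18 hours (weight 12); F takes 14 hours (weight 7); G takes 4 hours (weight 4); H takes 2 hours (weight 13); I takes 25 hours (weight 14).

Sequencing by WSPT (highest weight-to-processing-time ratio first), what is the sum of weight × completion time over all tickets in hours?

5103

WSPT (decreasing weight/processing-time ratio): H C A G D E I F B.
H: finishes 2, weight 13, w·C = 26
C: finishes 5, weight 10, w·C = 50
A: finishes 16, weight 16, w·C = 256
G: finishes 20, weight 4, w·C = 80
D: finishes 41, weight 19, w·C = 779
E: finishes 59, weight 12, w·C = 708
I: finishes 84, weight 14, w·C = 1176
F: finishes 98, weight 7, w·C = 686
B: finishes 122, weight 11, w·C = 1342
Sum = 26+50+256+80+779+708+1176+686+1342 = 5103.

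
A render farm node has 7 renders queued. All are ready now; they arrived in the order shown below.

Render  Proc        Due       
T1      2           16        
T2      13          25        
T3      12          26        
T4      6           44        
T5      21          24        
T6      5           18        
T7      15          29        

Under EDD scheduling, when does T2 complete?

EDD (increasing due date): T1 T6 T5 T2 T3 T7 T4.
T1: 0→2
T6: 2→7
T5: 7→28
T2: 28→41

41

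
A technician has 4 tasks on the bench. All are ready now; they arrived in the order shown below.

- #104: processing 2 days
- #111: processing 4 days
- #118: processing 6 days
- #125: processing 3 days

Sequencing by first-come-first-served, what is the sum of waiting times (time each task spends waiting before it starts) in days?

20

FIFO (arrival order): #104 #111 #118 #125.
#104: waits 0, runs 0→2
#111: waits 2, runs 2→6
#118: waits 6, runs 6→12
#125: waits 12, runs 12→15
Sum = 0+2+6+12 = 20.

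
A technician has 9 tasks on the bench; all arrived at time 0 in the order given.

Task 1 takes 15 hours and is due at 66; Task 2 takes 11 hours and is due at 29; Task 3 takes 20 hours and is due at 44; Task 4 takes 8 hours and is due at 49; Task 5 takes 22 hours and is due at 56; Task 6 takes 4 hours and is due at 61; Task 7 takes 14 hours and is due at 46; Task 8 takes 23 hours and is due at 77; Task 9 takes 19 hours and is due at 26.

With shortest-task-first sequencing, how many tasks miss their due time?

SPT (increasing processing time): Task 6 Task 4 Task 2 Task 7 Task 1 Task 9 Task 3 Task 5 Task 8.
Task 6: 0→4, due 61, tardiness 0
Task 4: 4→12, due 49, tardiness 0
Task 2: 12→23, due 29, tardiness 0
Task 7: 23→37, due 46, tardiness 0
Task 1: 37→52, due 66, tardiness 0
Task 9: 52→71, due 26, tardiness 45
Task 3: 71→91, due 44, tardiness 47
Task 5: 91→113, due 56, tardiness 57
Task 8: 113→136, due 77, tardiness 59
Late tasks: 4.

4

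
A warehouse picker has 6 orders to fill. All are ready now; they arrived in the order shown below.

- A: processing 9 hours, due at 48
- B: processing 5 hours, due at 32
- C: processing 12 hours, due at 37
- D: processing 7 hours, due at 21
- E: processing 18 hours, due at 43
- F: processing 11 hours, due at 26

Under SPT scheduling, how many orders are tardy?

SPT (increasing processing time): B D A F C E.
B: 0→5, due 32, tardiness 0
D: 5→12, due 21, tardiness 0
A: 12→21, due 48, tardiness 0
F: 21→32, due 26, tardiness 6
C: 32→44, due 37, tardiness 7
E: 44→62, due 43, tardiness 19
Late orders: 3.

3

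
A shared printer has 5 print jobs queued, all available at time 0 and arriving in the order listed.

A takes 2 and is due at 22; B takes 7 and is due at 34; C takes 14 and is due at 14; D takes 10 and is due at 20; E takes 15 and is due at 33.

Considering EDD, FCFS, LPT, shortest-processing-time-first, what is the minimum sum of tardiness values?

EDD (increasing due date): C D A E B.
C: 0→14, due 14, tardiness 0
D: 14→24, due 20, tardiness 4
A: 24→26, due 22, tardiness 4
E: 26→41, due 33, tardiness 8
B: 41→48, due 34, tardiness 14
Sum = 0+4+4+8+14 = 30.
FIFO (arrival order): A B C D E.
A: 0→2, due 22, tardiness 0
B: 2→9, due 34, tardiness 0
C: 9→23, due 14, tardiness 9
D: 23→33, due 20, tardiness 13
E: 33→48, due 33, tardiness 15
Sum = 0+0+9+13+15 = 37.
LPT (decreasing processing time): E C D B A.
E: 0→15, due 33, tardiness 0
C: 15→29, due 14, tardiness 15
D: 29→39, due 20, tardiness 19
B: 39→46, due 34, tardiness 12
A: 46→48, due 22, tardiness 26
Sum = 0+15+19+12+26 = 72.
SPT (increasing processing time): A B D C E.
A: 0→2, due 22, tardiness 0
B: 2→9, due 34, tardiness 0
D: 9→19, due 20, tardiness 0
C: 19→33, due 14, tardiness 19
E: 33→48, due 33, tardiness 15
Sum = 0+0+0+19+15 = 34.
EDD 30, FIFO 37, LPT 72, SPT 34 → minimum 30.

30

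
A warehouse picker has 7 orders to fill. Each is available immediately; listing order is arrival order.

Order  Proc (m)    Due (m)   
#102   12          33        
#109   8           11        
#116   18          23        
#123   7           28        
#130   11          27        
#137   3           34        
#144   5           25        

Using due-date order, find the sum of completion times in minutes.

EDD (increasing due date): #109 #116 #144 #130 #123 #102 #137.
#109: 0→8
#116: 8→26
#144: 26→31
#130: 31→42
#123: 42→49
#102: 49→61
#137: 61→64
Sum = 8+26+31+42+49+61+64 = 281.

281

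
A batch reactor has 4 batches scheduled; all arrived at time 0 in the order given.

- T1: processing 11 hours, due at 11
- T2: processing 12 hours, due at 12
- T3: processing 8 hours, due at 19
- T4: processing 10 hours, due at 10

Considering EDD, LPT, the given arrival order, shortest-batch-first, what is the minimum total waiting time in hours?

EDD (increasing due date): T4 T1 T2 T3.
T4: waits 0, runs 0→10
T1: waits 10, runs 10→21
T2: waits 21, runs 21→33
T3: waits 33, runs 33→41
Sum = 0+10+21+33 = 64.
LPT (decreasing processing time): T2 T1 T4 T3.
T2: waits 0, runs 0→12
T1: waits 12, runs 12→23
T4: waits 23, runs 23→33
T3: waits 33, runs 33→41
Sum = 0+12+23+33 = 68.
FIFO (arrival order): T1 T2 T3 T4.
T1: waits 0, runs 0→11
T2: waits 11, runs 11→23
T3: waits 23, runs 23→31
T4: waits 31, runs 31→41
Sum = 0+11+23+31 = 65.
SPT (increasing processing time): T3 T4 T1 T2.
T3: waits 0, runs 0→8
T4: waits 8, runs 8→18
T1: waits 18, runs 18→29
T2: waits 29, runs 29→41
Sum = 0+8+18+29 = 55.
EDD 64, LPT 68, FIFO 65, SPT 55 → minimum 55.

55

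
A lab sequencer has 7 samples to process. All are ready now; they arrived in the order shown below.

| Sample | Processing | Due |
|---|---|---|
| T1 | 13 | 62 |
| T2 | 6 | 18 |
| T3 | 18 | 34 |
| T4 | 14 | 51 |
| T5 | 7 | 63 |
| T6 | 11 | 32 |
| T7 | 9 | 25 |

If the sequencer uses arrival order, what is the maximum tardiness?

FIFO (arrival order): T1 T2 T3 T4 T5 T6 T7.
T1: 0→13, due 62, tardiness 0
T2: 13→19, due 18, tardiness 1
T3: 19→37, due 34, tardiness 3
T4: 37→51, due 51, tardiness 0
T5: 51→58, due 63, tardiness 0
T6: 58→69, due 32, tardiness 37
T7: 69→78, due 25, tardiness 53
Maximum = 53.

53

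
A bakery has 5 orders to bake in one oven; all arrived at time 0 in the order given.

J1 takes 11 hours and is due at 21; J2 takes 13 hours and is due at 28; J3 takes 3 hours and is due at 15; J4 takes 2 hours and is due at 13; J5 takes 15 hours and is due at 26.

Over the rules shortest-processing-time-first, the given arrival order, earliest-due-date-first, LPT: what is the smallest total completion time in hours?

SPT (increasing processing time): J4 J3 J1 J2 J5.
J4: 0→2
J3: 2→5
J1: 5→16
J2: 16→29
J5: 29→44
Sum = 2+5+16+29+44 = 96.
FIFO (arrival order): J1 J2 J3 J4 J5.
J1: 0→11
J2: 11→24
J3: 24→27
J4: 27→29
J5: 29→44
Sum = 11+24+27+29+44 = 135.
EDD (increasing due date): J4 J3 J1 J5 J2.
J4: 0→2
J3: 2→5
J1: 5→16
J5: 16→31
J2: 31→44
Sum = 2+5+16+31+44 = 98.
LPT (decreasing processing time): J5 J2 J1 J3 J4.
J5: 0→15
J2: 15→28
J1: 28→39
J3: 39→42
J4: 42→44
Sum = 15+28+39+42+44 = 168.
SPT 96, FIFO 135, EDD 98, LPT 168 → minimum 96.

96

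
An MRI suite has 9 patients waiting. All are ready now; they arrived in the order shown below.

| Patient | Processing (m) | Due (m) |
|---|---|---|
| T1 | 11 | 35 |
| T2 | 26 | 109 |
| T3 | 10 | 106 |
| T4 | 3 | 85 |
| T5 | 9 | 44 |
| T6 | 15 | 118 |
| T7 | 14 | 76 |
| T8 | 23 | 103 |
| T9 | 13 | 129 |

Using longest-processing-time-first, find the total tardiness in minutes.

LPT (decreasing processing time): T2 T8 T6 T7 T9 T1 T3 T5 T4.
T2: 0→26, due 109, tardiness 0
T8: 26→49, due 103, tardiness 0
T6: 49→64, due 118, tardiness 0
T7: 64→78, due 76, tardiness 2
T9: 78→91, due 129, tardiness 0
T1: 91→102, due 35, tardiness 67
T3: 102→112, due 106, tardiness 6
T5: 112→121, due 44, tardiness 77
T4: 121→124, due 85, tardiness 39
Sum = 0+0+0+2+0+67+6+77+39 = 191.

191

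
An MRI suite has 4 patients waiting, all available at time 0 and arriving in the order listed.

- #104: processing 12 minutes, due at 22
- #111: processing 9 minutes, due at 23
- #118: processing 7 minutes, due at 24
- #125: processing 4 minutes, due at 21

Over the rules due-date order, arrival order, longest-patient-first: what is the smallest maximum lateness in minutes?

EDD (increasing due date): #125 #104 #111 #118.
#125: 0→4, due 21, lateness -17
#104: 4→16, due 22, lateness -6
#111: 16→25, due 23, lateness 2
#118: 25→32, due 24, lateness 8
Maximum = 8.
FIFO (arrival order): #104 #111 #118 #125.
#104: 0→12, due 22, lateness -10
#111: 12→21, due 23, lateness -2
#118: 21→28, due 24, lateness 4
#125: 28→32, due 21, lateness 11
Maximum = 11.
LPT (decreasing processing time): #104 #111 #118 #125.
#104: 0→12, due 22, lateness -10
#111: 12→21, due 23, lateness -2
#118: 21→28, due 24, lateness 4
#125: 28→32, due 21, lateness 11
Maximum = 11.
EDD 8, FIFO 11, LPT 11 → minimum 8.

8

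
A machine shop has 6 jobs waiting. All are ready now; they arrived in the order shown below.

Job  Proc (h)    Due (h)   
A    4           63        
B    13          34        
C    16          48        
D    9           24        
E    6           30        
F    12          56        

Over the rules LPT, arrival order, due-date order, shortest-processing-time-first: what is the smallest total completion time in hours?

LPT (decreasing processing time): C B F D E A.
C: 0→16
B: 16→29
F: 29→41
D: 41→50
E: 50→56
A: 56→60
Sum = 16+29+41+50+56+60 = 252.
FIFO (arrival order): A B C D E F.
A: 0→4
B: 4→17
C: 17→33
D: 33→42
E: 42→48
F: 48→60
Sum = 4+17+33+42+48+60 = 204.
EDD (increasing due date): D E B C F A.
D: 0→9
E: 9→15
B: 15→28
C: 28→44
F: 44→56
A: 56→60
Sum = 9+15+28+44+56+60 = 212.
SPT (increasing processing time): A E D F B C.
A: 0→4
E: 4→10
D: 10→19
F: 19→31
B: 31→44
C: 44→60
Sum = 4+10+19+31+44+60 = 168.
LPT 252, FIFO 204, EDD 212, SPT 168 → minimum 168.

168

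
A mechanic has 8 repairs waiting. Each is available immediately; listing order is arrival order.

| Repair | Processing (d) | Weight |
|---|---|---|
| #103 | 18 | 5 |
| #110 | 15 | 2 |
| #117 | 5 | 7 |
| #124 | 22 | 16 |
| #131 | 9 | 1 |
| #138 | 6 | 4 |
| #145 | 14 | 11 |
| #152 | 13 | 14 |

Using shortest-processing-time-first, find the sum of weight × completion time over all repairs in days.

SPT (increasing processing time): #117 #138 #131 #152 #145 #110 #103 #124.
#117: finishes 5, weight 7, w·C = 35
#138: finishes 11, weight 4, w·C = 44
#131: finishes 20, weight 1, w·C = 20
#152: finishes 33, weight 14, w·C = 462
#145: finishes 47, weight 11, w·C = 517
#110: finishes 62, weight 2, w·C = 124
#103: finishes 80, weight 5, w·C = 400
#124: finishes 102, weight 16, w·C = 1632
Sum = 35+44+20+462+517+124+400+1632 = 3234.

3234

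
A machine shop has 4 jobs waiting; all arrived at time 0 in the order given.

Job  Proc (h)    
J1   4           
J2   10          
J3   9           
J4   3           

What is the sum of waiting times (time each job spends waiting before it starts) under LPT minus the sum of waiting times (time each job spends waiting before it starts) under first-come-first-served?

LPT (decreasing processing time): J2 J3 J1 J4.
J2: waits 0, runs 0→10
J3: waits 10, runs 10→19
J1: waits 19, runs 19→23
J4: waits 23, runs 23→26
Sum = 0+10+19+23 = 52.
FIFO (arrival order): J1 J2 J3 J4.
J1: waits 0, runs 0→4
J2: waits 4, runs 4→14
J3: waits 14, runs 14→23
J4: waits 23, runs 23→26
Sum = 0+4+14+23 = 41.
Difference = 52 − 41 = 11.

11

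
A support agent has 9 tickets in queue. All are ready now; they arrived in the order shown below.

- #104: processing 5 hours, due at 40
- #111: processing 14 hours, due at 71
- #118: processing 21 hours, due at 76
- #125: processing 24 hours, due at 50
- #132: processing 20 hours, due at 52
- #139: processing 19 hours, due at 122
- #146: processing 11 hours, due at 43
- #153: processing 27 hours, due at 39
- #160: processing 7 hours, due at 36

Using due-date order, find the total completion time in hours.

EDD (increasing due date): #160 #153 #104 #146 #125 #132 #111 #118 #139.
#160: 0→7
#153: 7→34
#104: 34→39
#146: 39→50
#125: 50→74
#132: 74→94
#111: 94→108
#118: 108→129
#139: 129→148
Sum = 7+34+39+50+74+94+108+129+148 = 683.

683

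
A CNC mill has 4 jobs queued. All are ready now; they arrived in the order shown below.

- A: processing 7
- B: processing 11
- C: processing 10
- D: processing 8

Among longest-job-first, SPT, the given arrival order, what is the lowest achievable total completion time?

83

LPT (decreasing processing time): B C D A.
B: 0→11
C: 11→21
D: 21→29
A: 29→36
Sum = 11+21+29+36 = 97.
SPT (increasing processing time): A D C B.
A: 0→7
D: 7→15
C: 15→25
B: 25→36
Sum = 7+15+25+36 = 83.
FIFO (arrival order): A B C D.
A: 0→7
B: 7→18
C: 18→28
D: 28→36
Sum = 7+18+28+36 = 89.
LPT 97, SPT 83, FIFO 89 → minimum 83.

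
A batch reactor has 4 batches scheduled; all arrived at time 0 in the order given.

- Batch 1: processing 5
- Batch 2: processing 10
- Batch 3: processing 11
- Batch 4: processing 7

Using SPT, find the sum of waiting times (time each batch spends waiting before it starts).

39

SPT (increasing processing time): Batch 1 Batch 4 Batch 2 Batch 3.
Batch 1: waits 0, runs 0→5
Batch 4: waits 5, runs 5→12
Batch 2: waits 12, runs 12→22
Batch 3: waits 22, runs 22→33
Sum = 0+5+12+22 = 39.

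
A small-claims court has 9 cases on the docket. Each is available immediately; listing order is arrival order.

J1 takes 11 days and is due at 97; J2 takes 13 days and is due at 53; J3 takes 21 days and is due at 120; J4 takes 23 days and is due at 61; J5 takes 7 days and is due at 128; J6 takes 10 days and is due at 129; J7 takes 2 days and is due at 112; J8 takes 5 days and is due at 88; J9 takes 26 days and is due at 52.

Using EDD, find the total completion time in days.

EDD (increasing due date): J9 J2 J4 J8 J1 J7 J3 J5 J6.
J9: 0→26
J2: 26→39
J4: 39→62
J8: 62→67
J1: 67→78
J7: 78→80
J3: 80→101
J5: 101→108
J6: 108→118
Sum = 26+39+62+67+78+80+101+108+118 = 679.

679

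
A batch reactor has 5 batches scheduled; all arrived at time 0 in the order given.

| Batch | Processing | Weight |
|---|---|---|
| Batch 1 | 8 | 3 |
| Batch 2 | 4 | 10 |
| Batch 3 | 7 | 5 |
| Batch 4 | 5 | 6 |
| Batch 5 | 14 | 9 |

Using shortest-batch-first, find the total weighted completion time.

SPT (increasing processing time): Batch 2 Batch 4 Batch 3 Batch 1 Batch 5.
Batch 2: finishes 4, weight 10, w·C = 40
Batch 4: finishes 9, weight 6, w·C = 54
Batch 3: finishes 16, weight 5, w·C = 80
Batch 1: finishes 24, weight 3, w·C = 72
Batch 5: finishes 38, weight 9, w·C = 342
Sum = 40+54+80+72+342 = 588.

588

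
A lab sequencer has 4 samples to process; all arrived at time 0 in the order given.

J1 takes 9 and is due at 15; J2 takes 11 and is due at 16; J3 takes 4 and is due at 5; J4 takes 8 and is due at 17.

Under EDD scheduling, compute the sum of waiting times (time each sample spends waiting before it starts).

41

EDD (increasing due date): J3 J1 J2 J4.
J3: waits 0, runs 0→4
J1: waits 4, runs 4→13
J2: waits 13, runs 13→24
J4: waits 24, runs 24→32
Sum = 0+4+13+24 = 41.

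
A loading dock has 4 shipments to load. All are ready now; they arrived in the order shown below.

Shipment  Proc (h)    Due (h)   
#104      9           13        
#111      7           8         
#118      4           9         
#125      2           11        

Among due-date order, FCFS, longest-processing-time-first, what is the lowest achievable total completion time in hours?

EDD (increasing due date): #111 #118 #125 #104.
#111: 0→7
#118: 7→11
#125: 11→13
#104: 13→22
Sum = 7+11+13+22 = 53.
FIFO (arrival order): #104 #111 #118 #125.
#104: 0→9
#111: 9→16
#118: 16→20
#125: 20→22
Sum = 9+16+20+22 = 67.
LPT (decreasing processing time): #104 #111 #118 #125.
#104: 0→9
#111: 9→16
#118: 16→20
#125: 20→22
Sum = 9+16+20+22 = 67.
EDD 53, FIFO 67, LPT 67 → minimum 53.

53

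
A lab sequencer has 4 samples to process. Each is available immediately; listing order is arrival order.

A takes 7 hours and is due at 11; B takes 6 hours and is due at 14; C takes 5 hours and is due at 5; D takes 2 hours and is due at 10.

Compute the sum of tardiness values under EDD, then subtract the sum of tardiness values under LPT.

-14

EDD (increasing due date): C D A B.
C: 0→5, due 5, tardiness 0
D: 5→7, due 10, tardiness 0
A: 7→14, due 11, tardiness 3
B: 14→20, due 14, tardiness 6
Sum = 0+0+3+6 = 9.
LPT (decreasing processing time): A B C D.
A: 0→7, due 11, tardiness 0
B: 7→13, due 14, tardiness 0
C: 13→18, due 5, tardiness 13
D: 18→20, due 10, tardiness 10
Sum = 0+0+13+10 = 23.
Difference = 9 − 23 = -14.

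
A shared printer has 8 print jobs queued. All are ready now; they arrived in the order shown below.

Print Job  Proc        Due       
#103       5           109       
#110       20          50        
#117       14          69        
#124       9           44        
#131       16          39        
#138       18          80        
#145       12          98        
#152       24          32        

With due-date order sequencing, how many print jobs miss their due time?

EDD (increasing due date): #152 #131 #124 #110 #117 #138 #145 #103.
#152: 0→24, due 32, tardiness 0
#131: 24→40, due 39, tardiness 1
#124: 40→49, due 44, tardiness 5
#110: 49→69, due 50, tardiness 19
#117: 69→83, due 69, tardiness 14
#138: 83→101, due 80, tardiness 21
#145: 101→113, due 98, tardiness 15
#103: 113→118, due 109, tardiness 9
Late print jobs: 7.

7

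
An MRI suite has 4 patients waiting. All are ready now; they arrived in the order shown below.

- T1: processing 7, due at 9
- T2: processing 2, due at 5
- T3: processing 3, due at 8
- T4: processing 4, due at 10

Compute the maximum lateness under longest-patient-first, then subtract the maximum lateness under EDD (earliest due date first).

5

LPT (decreasing processing time): T1 T4 T3 T2.
T1: 0→7, due 9, lateness -2
T4: 7→11, due 10, lateness 1
T3: 11→14, due 8, lateness 6
T2: 14→16, due 5, lateness 11
Maximum = 11.
EDD (increasing due date): T2 T3 T1 T4.
T2: 0→2, due 5, lateness -3
T3: 2→5, due 8, lateness -3
T1: 5→12, due 9, lateness 3
T4: 12→16, due 10, lateness 6
Maximum = 6.
Difference = 11 − 6 = 5.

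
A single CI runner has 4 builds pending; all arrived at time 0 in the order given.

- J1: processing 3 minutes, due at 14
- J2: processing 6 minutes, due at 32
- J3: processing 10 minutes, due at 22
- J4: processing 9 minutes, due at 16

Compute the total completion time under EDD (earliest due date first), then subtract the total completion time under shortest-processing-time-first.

EDD (increasing due date): J1 J4 J3 J2.
J1: 0→3
J4: 3→12
J3: 12→22
J2: 22→28
Sum = 3+12+22+28 = 65.
SPT (increasing processing time): J1 J2 J4 J3.
J1: 0→3
J2: 3→9
J4: 9→18
J3: 18→28
Sum = 3+9+18+28 = 58.
Difference = 65 − 58 = 7.

7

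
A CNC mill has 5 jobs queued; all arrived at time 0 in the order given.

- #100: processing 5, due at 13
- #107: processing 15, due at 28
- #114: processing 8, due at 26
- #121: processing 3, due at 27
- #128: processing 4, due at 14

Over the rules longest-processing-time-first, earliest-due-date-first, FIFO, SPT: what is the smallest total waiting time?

42

LPT (decreasing processing time): #107 #114 #100 #128 #121.
#107: waits 0, runs 0→15
#114: waits 15, runs 15→23
#100: waits 23, runs 23→28
#128: waits 28, runs 28→32
#121: waits 32, runs 32→35
Sum = 0+15+23+28+32 = 98.
EDD (increasing due date): #100 #128 #114 #121 #107.
#100: waits 0, runs 0→5
#128: waits 5, runs 5→9
#114: waits 9, runs 9→17
#121: waits 17, runs 17→20
#107: waits 20, runs 20→35
Sum = 0+5+9+17+20 = 51.
FIFO (arrival order): #100 #107 #114 #121 #128.
#100: waits 0, runs 0→5
#107: waits 5, runs 5→20
#114: waits 20, runs 20→28
#121: waits 28, runs 28→31
#128: waits 31, runs 31→35
Sum = 0+5+20+28+31 = 84.
SPT (increasing processing time): #121 #128 #100 #114 #107.
#121: waits 0, runs 0→3
#128: waits 3, runs 3→7
#100: waits 7, runs 7→12
#114: waits 12, runs 12→20
#107: waits 20, runs 20→35
Sum = 0+3+7+12+20 = 42.
LPT 98, EDD 51, FIFO 84, SPT 42 → minimum 42.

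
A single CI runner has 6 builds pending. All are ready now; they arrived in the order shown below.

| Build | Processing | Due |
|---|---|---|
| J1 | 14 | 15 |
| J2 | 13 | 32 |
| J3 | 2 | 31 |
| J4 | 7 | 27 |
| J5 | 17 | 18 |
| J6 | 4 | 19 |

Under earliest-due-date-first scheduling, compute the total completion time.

223

EDD (increasing due date): J1 J5 J6 J4 J3 J2.
J1: 0→14
J5: 14→31
J6: 31→35
J4: 35→42
J3: 42→44
J2: 44→57
Sum = 14+31+35+42+44+57 = 223.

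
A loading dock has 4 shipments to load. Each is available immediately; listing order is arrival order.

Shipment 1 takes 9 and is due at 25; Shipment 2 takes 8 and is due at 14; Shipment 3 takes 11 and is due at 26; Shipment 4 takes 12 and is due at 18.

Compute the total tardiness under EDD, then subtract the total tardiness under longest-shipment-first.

EDD (increasing due date): Shipment 2 Shipment 4 Shipment 1 Shipment 3.
Shipment 2: 0→8, due 14, tardiness 0
Shipment 4: 8→20, due 18, tardiness 2
Shipment 1: 20→29, due 25, tardiness 4
Shipment 3: 29→40, due 26, tardiness 14
Sum = 0+2+4+14 = 20.
LPT (decreasing processing time): Shipment 4 Shipment 3 Shipment 1 Shipment 2.
Shipment 4: 0→12, due 18, tardiness 0
Shipment 3: 12→23, due 26, tardiness 0
Shipment 1: 23→32, due 25, tardiness 7
Shipment 2: 32→40, due 14, tardiness 26
Sum = 0+0+7+26 = 33.
Difference = 20 − 33 = -13.

-13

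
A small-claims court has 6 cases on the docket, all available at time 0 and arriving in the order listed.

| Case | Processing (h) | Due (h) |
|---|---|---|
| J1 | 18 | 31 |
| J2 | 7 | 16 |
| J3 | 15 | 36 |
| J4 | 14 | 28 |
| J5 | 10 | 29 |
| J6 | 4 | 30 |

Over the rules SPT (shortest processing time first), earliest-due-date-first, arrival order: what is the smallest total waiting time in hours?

121

SPT (increasing processing time): J6 J2 J5 J4 J3 J1.
J6: waits 0, runs 0→4
J2: waits 4, runs 4→11
J5: waits 11, runs 11→21
J4: waits 21, runs 21→35
J3: waits 35, runs 35→50
J1: waits 50, runs 50→68
Sum = 0+4+11+21+35+50 = 121.
EDD (increasing due date): J2 J4 J5 J6 J1 J3.
J2: waits 0, runs 0→7
J4: waits 7, runs 7→21
J5: waits 21, runs 21→31
J6: waits 31, runs 31→35
J1: waits 35, runs 35→53
J3: waits 53, runs 53→68
Sum = 0+7+21+31+35+53 = 147.
FIFO (arrival order): J1 J2 J3 J4 J5 J6.
J1: waits 0, runs 0→18
J2: waits 18, runs 18→25
J3: waits 25, runs 25→40
J4: waits 40, runs 40→54
J5: waits 54, runs 54→64
J6: waits 64, runs 64→68
Sum = 0+18+25+40+54+64 = 201.
SPT 121, EDD 147, FIFO 201 → minimum 121.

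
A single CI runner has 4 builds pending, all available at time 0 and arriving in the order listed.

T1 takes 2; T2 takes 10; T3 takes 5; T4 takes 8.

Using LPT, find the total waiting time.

LPT (decreasing processing time): T2 T4 T3 T1.
T2: waits 0, runs 0→10
T4: waits 10, runs 10→18
T3: waits 18, runs 18→23
T1: waits 23, runs 23→25
Sum = 0+10+18+23 = 51.

51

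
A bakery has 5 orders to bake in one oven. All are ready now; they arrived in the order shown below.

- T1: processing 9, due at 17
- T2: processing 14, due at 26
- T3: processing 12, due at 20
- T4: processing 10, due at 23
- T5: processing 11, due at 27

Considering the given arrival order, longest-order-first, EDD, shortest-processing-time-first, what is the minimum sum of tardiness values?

55

FIFO (arrival order): T1 T2 T3 T4 T5.
T1: 0→9, due 17, tardiness 0
T2: 9→23, due 26, tardiness 0
T3: 23→35, due 20, tardiness 15
T4: 35→45, due 23, tardiness 22
T5: 45→56, due 27, tardiness 29
Sum = 0+0+15+22+29 = 66.
LPT (decreasing processing time): T2 T3 T5 T4 T1.
T2: 0→14, due 26, tardiness 0
T3: 14→26, due 20, tardiness 6
T5: 26→37, due 27, tardiness 10
T4: 37→47, due 23, tardiness 24
T1: 47→56, due 17, tardiness 39
Sum = 0+6+10+24+39 = 79.
EDD (increasing due date): T1 T3 T4 T2 T5.
T1: 0→9, due 17, tardiness 0
T3: 9→21, due 20, tardiness 1
T4: 21→31, due 23, tardiness 8
T2: 31→45, due 26, tardiness 19
T5: 45→56, due 27, tardiness 29
Sum = 0+1+8+19+29 = 57.
SPT (increasing processing time): T1 T4 T5 T3 T2.
T1: 0→9, due 17, tardiness 0
T4: 9→19, due 23, tardiness 0
T5: 19→30, due 27, tardiness 3
T3: 30→42, due 20, tardiness 22
T2: 42→56, due 26, tardiness 30
Sum = 0+0+3+22+30 = 55.
FIFO 66, LPT 79, EDD 57, SPT 55 → minimum 55.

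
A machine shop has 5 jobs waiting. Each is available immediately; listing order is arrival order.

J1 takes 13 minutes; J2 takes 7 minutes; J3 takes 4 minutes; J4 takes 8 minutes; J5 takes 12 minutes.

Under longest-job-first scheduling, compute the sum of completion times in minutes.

155

LPT (decreasing processing time): J1 J5 J4 J2 J3.
J1: 0→13
J5: 13→25
J4: 25→33
J2: 33→40
J3: 40→44
Sum = 13+25+33+40+44 = 155.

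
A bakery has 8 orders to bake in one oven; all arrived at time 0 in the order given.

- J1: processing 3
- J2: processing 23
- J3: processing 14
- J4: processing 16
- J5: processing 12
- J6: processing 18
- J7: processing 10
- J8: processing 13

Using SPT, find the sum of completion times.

394

SPT (increasing processing time): J1 J7 J5 J8 J3 J4 J6 J2.
J1: 0→3
J7: 3→13
J5: 13→25
J8: 25→38
J3: 38→52
J4: 52→68
J6: 68→86
J2: 86→109
Sum = 3+13+25+38+52+68+86+109 = 394.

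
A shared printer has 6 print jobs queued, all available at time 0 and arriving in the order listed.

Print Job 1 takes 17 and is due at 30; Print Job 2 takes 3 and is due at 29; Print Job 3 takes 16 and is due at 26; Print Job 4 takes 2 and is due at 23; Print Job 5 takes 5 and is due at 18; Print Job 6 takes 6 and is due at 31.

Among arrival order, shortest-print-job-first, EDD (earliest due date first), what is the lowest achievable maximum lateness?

18

FIFO (arrival order): Print Job 1 Print Job 2 Print Job 3 Print Job 4 Print Job 5 Print Job 6.
Print Job 1: 0→17, due 30, lateness -13
Print Job 2: 17→20, due 29, lateness -9
Print Job 3: 20→36, due 26, lateness 10
Print Job 4: 36→38, due 23, lateness 15
Print Job 5: 38→43, due 18, lateness 25
Print Job 6: 43→49, due 31, lateness 18
Maximum = 25.
SPT (increasing processing time): Print Job 4 Print Job 2 Print Job 5 Print Job 6 Print Job 3 Print Job 1.
Print Job 4: 0→2, due 23, lateness -21
Print Job 2: 2→5, due 29, lateness -24
Print Job 5: 5→10, due 18, lateness -8
Print Job 6: 10→16, due 31, lateness -15
Print Job 3: 16→32, due 26, lateness 6
Print Job 1: 32→49, due 30, lateness 19
Maximum = 19.
EDD (increasing due date): Print Job 5 Print Job 4 Print Job 3 Print Job 2 Print Job 1 Print Job 6.
Print Job 5: 0→5, due 18, lateness -13
Print Job 4: 5→7, due 23, lateness -16
Print Job 3: 7→23, due 26, lateness -3
Print Job 2: 23→26, due 29, lateness -3
Print Job 1: 26→43, due 30, lateness 13
Print Job 6: 43→49, due 31, lateness 18
Maximum = 18.
FIFO 25, SPT 19, EDD 18 → minimum 18.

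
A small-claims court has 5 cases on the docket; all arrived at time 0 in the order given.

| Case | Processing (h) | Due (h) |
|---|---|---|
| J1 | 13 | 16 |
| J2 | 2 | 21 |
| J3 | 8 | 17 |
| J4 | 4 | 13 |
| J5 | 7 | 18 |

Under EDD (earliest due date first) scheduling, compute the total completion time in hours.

EDD (increasing due date): J4 J1 J3 J5 J2.
J4: 0→4
J1: 4→17
J3: 17→25
J5: 25→32
J2: 32→34
Sum = 4+17+25+32+34 = 112.

112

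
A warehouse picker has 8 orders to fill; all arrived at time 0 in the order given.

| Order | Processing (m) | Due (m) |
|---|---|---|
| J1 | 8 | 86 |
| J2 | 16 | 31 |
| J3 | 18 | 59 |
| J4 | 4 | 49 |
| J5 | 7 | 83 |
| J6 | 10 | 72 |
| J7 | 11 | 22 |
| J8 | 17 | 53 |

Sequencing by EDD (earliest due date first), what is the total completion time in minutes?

EDD (increasing due date): J7 J2 J4 J8 J3 J6 J5 J1.
J7: 0→11
J2: 11→27
J4: 27→31
J8: 31→48
J3: 48→66
J6: 66→76
J5: 76→83
J1: 83→91
Sum = 11+27+31+48+66+76+83+91 = 433.

433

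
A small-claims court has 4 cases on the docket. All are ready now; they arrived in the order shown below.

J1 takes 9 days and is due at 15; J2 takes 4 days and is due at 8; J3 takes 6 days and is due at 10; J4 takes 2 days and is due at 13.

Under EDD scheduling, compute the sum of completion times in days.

EDD (increasing due date): J2 J3 J4 J1.
J2: 0→4
J3: 4→10
J4: 10→12
J1: 12→21
Sum = 4+10+12+21 = 47.

47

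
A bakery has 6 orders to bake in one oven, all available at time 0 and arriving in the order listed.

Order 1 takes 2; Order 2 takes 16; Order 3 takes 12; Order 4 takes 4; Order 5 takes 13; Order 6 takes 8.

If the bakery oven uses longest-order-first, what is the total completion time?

243

LPT (decreasing processing time): Order 2 Order 5 Order 3 Order 6 Order 4 Order 1.
Order 2: 0→16
Order 5: 16→29
Order 3: 29→41
Order 6: 41→49
Order 4: 49→53
Order 1: 53→55
Sum = 16+29+41+49+53+55 = 243.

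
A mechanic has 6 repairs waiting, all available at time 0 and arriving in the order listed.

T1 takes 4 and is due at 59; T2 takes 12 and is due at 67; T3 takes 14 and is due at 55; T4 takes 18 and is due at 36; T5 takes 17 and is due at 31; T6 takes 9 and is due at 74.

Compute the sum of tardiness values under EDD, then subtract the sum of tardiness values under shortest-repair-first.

-63

EDD (increasing due date): T5 T4 T3 T1 T2 T6.
T5: 0→17, due 31, tardiness 0
T4: 17→35, due 36, tardiness 0
T3: 35→49, due 55, tardiness 0
T1: 49→53, due 59, tardiness 0
T2: 53→65, due 67, tardiness 0
T6: 65→74, due 74, tardiness 0
Sum = 0+0+0+0+0+0 = 0.
SPT (increasing processing time): T1 T6 T2 T3 T5 T4.
T1: 0→4, due 59, tardiness 0
T6: 4→13, due 74, tardiness 0
T2: 13→25, due 67, tardiness 0
T3: 25→39, due 55, tardiness 0
T5: 39→56, due 31, tardiness 25
T4: 56→74, due 36, tardiness 38
Sum = 0+0+0+0+25+38 = 63.
Difference = 0 − 63 = -63.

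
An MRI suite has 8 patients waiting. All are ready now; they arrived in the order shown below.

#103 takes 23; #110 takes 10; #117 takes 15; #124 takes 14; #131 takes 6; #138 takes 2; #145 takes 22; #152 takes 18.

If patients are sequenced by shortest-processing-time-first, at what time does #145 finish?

87

SPT (increasing processing time): #138 #131 #110 #124 #117 #152 #145 #103.
#138: 0→2
#131: 2→8
#110: 8→18
#124: 18→32
#117: 32→47
#152: 47→65
#145: 65→87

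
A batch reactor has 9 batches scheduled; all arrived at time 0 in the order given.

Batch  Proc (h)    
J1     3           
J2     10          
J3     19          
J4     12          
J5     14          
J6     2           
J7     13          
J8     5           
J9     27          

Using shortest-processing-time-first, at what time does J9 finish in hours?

105

SPT (increasing processing time): J6 J1 J8 J2 J4 J7 J5 J3 J9.
J6: 0→2
J1: 2→5
J8: 5→10
J2: 10→20
J4: 20→32
J7: 32→45
J5: 45→59
J3: 59→78
J9: 78→105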